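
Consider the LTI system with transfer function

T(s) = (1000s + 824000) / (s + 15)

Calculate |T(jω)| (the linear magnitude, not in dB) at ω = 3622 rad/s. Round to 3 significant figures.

Substitute s = j3622:
Numerator: 1000(j3622) + 824000 = 824000 + j3622000
Denominator: (j3622) + 15 = 15 + j3622
|N| = √(824000² + 3622000²) ≈ 3.7145e+06, ∠N ≈ 77.18°
|D| = √(15² + 3622²) ≈ 3622, ∠D ≈ 89.76°
|T| = 3.7145e+06 / 3622 ≈ 1025.5

1.03e+03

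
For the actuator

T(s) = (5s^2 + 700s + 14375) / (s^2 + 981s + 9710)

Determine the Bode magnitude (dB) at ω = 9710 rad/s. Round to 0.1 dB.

Substitute s = j9710:
Numerator: 5(j9710)^2 + 700(j9710) + 14375 = -471406125 + j6797000
Denominator: (j9710)^2 + 981(j9710) + 9710 = -94274390 + j9525510
|N| = √(471406125² + 6797000²) ≈ 4.7146e+08, ∠N ≈ 179.17°
|D| = √(94274390² + 9525510²) ≈ 9.4754e+07, ∠D ≈ 174.23°
|T| = 4.7146e+08 / 9.4754e+07 ≈ 4.9756
Gain = 20 log₁₀(4.9756) ≈ 13.94 dB

13.9 dB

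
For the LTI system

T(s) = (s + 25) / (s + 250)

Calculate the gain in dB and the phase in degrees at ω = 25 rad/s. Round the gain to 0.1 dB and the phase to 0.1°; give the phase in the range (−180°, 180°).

-17.0 dB, 39.3°

At s = jω = j25:
zero (s+25): 25 + j25 → |·| = √(25²+25²) = √1250 ≈ 35.355, ∠ = arctan(25/25) ≈ 45.00°
pole (s+250): 250 + j25 → |·| = √(250²+25²) = √63125 ≈ 251.25, ∠ = arctan(25/250) ≈ 5.71°
|T| = 1 · 35.355 / 251.25 ≈ 0.14072
Gain = 20 log₁₀(0.14072) ≈ -17.03 dB
∠T = 45.00° − 5.71° = 39.29°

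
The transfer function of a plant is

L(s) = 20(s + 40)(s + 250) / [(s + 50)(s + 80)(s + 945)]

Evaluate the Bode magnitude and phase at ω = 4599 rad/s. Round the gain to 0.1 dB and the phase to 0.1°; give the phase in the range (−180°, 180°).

At s = jω = j4599:
zero (s+40): 40 + j4599 → |·| = √(40²+4599²) = √21152401 ≈ 4599.2, ∠ = arctan(4599/40) ≈ 89.50°
zero (s+250): 250 + j4599 → |·| = √(250²+4599²) = √21213301 ≈ 4605.8, ∠ = arctan(4599/250) ≈ 86.89°
pole (s+50): 50 + j4599 → |·| = √(50²+4599²) = √21153301 ≈ 4599.3, ∠ = arctan(4599/50) ≈ 89.38°
pole (s+80): 80 + j4599 → |·| = √(80²+4599²) = √21157201 ≈ 4599.7, ∠ = arctan(4599/80) ≈ 89.00°
pole (s+945): 945 + j4599 → |·| = √(945²+4599²) = √22043826 ≈ 4695.1, ∠ = arctan(4599/945) ≈ 78.39°
|L| = 20 · 2.1183e+07 / 9.9327e+10 ≈ 0.0042653
Gain = 20 log₁₀(0.0042653) ≈ -47.40 dB
∠L = 176.39° − 256.77° = -80.38°

-47.4 dB, -80.4°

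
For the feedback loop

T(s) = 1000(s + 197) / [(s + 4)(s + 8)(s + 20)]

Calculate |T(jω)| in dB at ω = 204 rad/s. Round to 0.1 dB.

At s = jω = j204:
zero (s+197): 197 + j204 → |·| = √(197²+204²) = √80425 ≈ 283.59, ∠ = arctan(204/197) ≈ 46.00°
pole (s+4): 4 + j204 → |·| = √(4²+204²) = √41632 ≈ 204.04, ∠ = arctan(204/4) ≈ 88.88°
pole (s+8): 8 + j204 → |·| = √(8²+204²) = √41680 ≈ 204.16, ∠ = arctan(204/8) ≈ 87.75°
pole (s+20): 20 + j204 → |·| = √(20²+204²) = √42016 ≈ 204.98, ∠ = arctan(204/20) ≈ 84.40°
|T| = 1000 · 283.59 / 8.5388e+06 ≈ 0.033212
Gain = 20 log₁₀(0.033212) ≈ -29.57 dB

-29.6 dB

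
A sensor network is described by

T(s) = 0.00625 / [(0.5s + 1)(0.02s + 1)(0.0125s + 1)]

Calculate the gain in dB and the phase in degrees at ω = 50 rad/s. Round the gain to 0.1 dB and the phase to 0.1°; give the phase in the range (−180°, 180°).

-76.5 dB, -164.7°

At ω = 50 rad/s:
pole (1 + j50·0.5) = 1 + j25 → |·| ≈ 25.02, ∠ ≈ 87.71°
pole (1 + j50·0.02) = 1 + j1 → |·| ≈ 1.4142, ∠ ≈ 45.00°
pole (1 + j50·0.0125) = 1 + j0.625 → |·| ≈ 1.1792, ∠ ≈ 32.01°
|T| = 0.00625 · 1 / (25.02 · 1.4142 · 1.1792) ≈ 0.00014979
Gain = 20 log₁₀(0.00014979) ≈ -76.49 dB
∠T = (0°) − (87.71° + 45.00° + 32.01°) = -164.72°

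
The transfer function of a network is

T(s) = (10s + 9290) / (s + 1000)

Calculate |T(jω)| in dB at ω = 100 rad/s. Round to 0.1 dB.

19.4 dB

Substitute s = j100:
Numerator: 10(j100) + 9290 = 9290 + j1000
Denominator: (j100) + 1000 = 1000 + j100
|N| = √(9290² + 1000²) ≈ 9343.7, ∠N ≈ 6.14°
|D| = √(1000² + 100²) ≈ 1005, ∠D ≈ 5.71°
|T| = 9343.7 / 1005 ≈ 9.2972
Gain = 20 log₁₀(9.2972) ≈ 19.37 dB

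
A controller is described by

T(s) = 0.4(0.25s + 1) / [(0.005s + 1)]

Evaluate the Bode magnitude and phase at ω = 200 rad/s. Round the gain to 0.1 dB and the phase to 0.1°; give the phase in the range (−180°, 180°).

23.0 dB, 43.9°

At ω = 200 rad/s:
zero (1 + j200·0.25) = 1 + j50 → |·| ≈ 50.01, ∠ ≈ 88.85°
pole (1 + j200·0.005) = 1 + j1 → |·| ≈ 1.4142, ∠ ≈ 45.00°
|T| = 0.4 · 50.01 / (1.4142) ≈ 14.145
Gain = 20 log₁₀(14.145) ≈ 23.01 dB
∠T = (88.85°) − (45.00°) = 43.85°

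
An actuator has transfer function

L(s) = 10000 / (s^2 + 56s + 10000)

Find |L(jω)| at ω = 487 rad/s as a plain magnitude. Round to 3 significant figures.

0.0437

At s = jω = j487:
quadratic: (j487)² + 56·j487 + 10000 = -227169 + j27272 → |·| ≈ 2.288e+05, ∠ ≈ 173.15°
|L| = 10000 / 2.288e+05 ≈ 0.043706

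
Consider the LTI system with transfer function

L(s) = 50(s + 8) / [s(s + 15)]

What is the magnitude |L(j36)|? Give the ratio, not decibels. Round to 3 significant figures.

At s = jω = j36:
zero (s+8): 8 + j36 → |·| = √(8²+36²) = √1360 ≈ 36.878, ∠ = arctan(36/8) ≈ 77.47°
pole (s+15): 15 + j36 → |·| = √(15²+36²) = √1521 ≈ 39, ∠ = arctan(36/15) ≈ 67.38°
pole at origin: |s| = 36, ∠ = 90.00° (in denominator)
|L| = 50 · 36.878 / 1404 ≈ 1.3133

1.31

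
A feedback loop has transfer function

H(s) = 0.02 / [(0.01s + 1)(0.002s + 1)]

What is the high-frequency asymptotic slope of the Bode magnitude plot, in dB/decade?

-40 dB/decade

Each pole contributes −20 dB/decade at high frequency; each zero contributes +20 dB/decade.
Net: 0 zero(s) − 2 pole(s) → -40 dB/decade.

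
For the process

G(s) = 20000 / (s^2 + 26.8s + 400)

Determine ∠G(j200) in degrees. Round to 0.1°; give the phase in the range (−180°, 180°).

At s = jω = j200:
quadratic: (j200)² + 26.8·j200 + 400 = -39600 + j5360 → |·| ≈ 39961, ∠ ≈ 172.29°
∠G = 0.00° − 172.29° = -172.29°

-172.3°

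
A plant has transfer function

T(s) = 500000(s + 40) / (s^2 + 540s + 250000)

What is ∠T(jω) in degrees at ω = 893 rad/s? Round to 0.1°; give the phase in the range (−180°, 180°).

-51.2°

At s = jω = j893:
zero (s+40): 40 + j893 → |·| = √(40²+893²) = √799049 ≈ 893.9, ∠ = arctan(893/40) ≈ 87.44°
quadratic: (j893)² + 540·j893 + 250000 = -547449 + j482220 → |·| ≈ 7.2955e+05, ∠ ≈ 138.62°
∠T = 87.44° − 138.62° = -51.18°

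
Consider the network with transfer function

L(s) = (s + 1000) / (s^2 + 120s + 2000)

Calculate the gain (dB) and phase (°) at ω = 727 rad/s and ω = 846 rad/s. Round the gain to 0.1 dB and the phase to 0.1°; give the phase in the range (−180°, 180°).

ω = 727: -52.7 dB, -134.6°; ω = 846: -54.8 dB, -131.7°

Substitute s = j727:
Numerator: (j727) + 1000 = 1000 + j727
Denominator: (j727)^2 + 120(j727) + 2000 = -526529 + j87240
|N| = √(1000² + 727²) ≈ 1236.3, ∠N ≈ 36.02°
|D| = √(526529² + 87240²) ≈ 5.3371e+05, ∠D ≈ 170.59°
|L| = 1236.3 / 5.3371e+05 ≈ 0.0023164
Gain = 20 log₁₀(0.0023164) ≈ -52.70 dB
∠L = 36.02° − 170.59° = -134.57°

Substitute s = j846:
Numerator: (j846) + 1000 = 1000 + j846
Denominator: (j846)^2 + 120(j846) + 2000 = -713716 + j101520
|N| = √(1000² + 846²) ≈ 1309.9, ∠N ≈ 40.23°
|D| = √(713716² + 101520²) ≈ 7.209e+05, ∠D ≈ 171.90°
|L| = 1309.9 / 7.209e+05 ≈ 0.001817
Gain = 20 log₁₀(0.001817) ≈ -54.81 dB
∠L = 40.23° − 171.90° = -131.67°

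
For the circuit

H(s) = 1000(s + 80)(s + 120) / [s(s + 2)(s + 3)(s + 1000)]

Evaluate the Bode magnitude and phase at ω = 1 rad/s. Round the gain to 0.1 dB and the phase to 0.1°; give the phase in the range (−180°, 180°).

At s = jω = j1:
zero (s+80): 80 + j1 → |·| = √(80²+1²) = √6401 ≈ 80.006, ∠ = arctan(1/80) ≈ 0.72°
zero (s+120): 120 + j1 → |·| = √(120²+1²) = √14401 ≈ 120, ∠ = arctan(1/120) ≈ 0.48°
pole (s+2): 2 + j1 → |·| = √(2²+1²) = √5 ≈ 2.2361, ∠ = arctan(1/2) ≈ 26.57°
pole (s+3): 3 + j1 → |·| = √(3²+1²) = √10 ≈ 3.1623, ∠ = arctan(1/3) ≈ 18.43°
pole (s+1000): 1000 + j1 → |·| = √(1000²+1²) = √1000001 ≈ 1000, ∠ = arctan(1/1000) ≈ 0.06°
pole at origin: |s| = 1, ∠ = 90.00° (in denominator)
|H| = 1000 · 9600.7 / 7071.2 ≈ 1357.7
Gain = 20 log₁₀(1357.7) ≈ 62.66 dB
∠H = 1.20° − 135.06° = -133.86°

62.7 dB, -133.9°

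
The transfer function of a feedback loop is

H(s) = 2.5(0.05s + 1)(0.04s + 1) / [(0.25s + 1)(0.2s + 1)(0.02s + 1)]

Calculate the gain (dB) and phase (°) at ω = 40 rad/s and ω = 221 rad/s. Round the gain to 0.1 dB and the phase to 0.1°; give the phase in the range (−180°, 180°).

ω = 40: -19.9 dB, -84.4°; ω = 221: -33.0 dB, -86.5°

At ω = 40 rad/s:
zero (1 + j40·0.05) = 1 + j2 → |·| ≈ 2.2361, ∠ ≈ 63.43°
zero (1 + j40·0.04) = 1 + j1.6 → |·| ≈ 1.8868, ∠ ≈ 57.99°
pole (1 + j40·0.25) = 1 + j10 → |·| ≈ 10.05, ∠ ≈ 84.29°
pole (1 + j40·0.2) = 1 + j8 → |·| ≈ 8.0623, ∠ ≈ 82.87°
pole (1 + j40·0.02) = 1 + j0.8 → |·| ≈ 1.2806, ∠ ≈ 38.66°
|H| = 2.5 · 2.2361 · 1.8868 / (10.05 · 8.0623 · 1.2806) ≈ 0.10165
Gain = 20 log₁₀(0.10165) ≈ -19.86 dB
∠H = (63.43° + 57.99°) − (84.29° + 82.87° + 38.66°) = -84.40°

At ω = 221 rad/s:
zero (1 + j221·0.05) = 1 + j11.05 → |·| ≈ 11.095, ∠ ≈ 84.83°
zero (1 + j221·0.04) = 1 + j8.84 → |·| ≈ 8.8964, ∠ ≈ 83.55°
pole (1 + j221·0.25) = 1 + j55.25 → |·| ≈ 55.259, ∠ ≈ 88.96°
pole (1 + j221·0.2) = 1 + j44.2 → |·| ≈ 44.211, ∠ ≈ 88.70°
pole (1 + j221·0.02) = 1 + j4.42 → |·| ≈ 4.5317, ∠ ≈ 77.25°
|H| = 2.5 · 11.095 · 8.8964 / (55.259 · 44.211 · 4.5317) ≈ 0.022289
Gain = 20 log₁₀(0.022289) ≈ -33.04 dB
∠H = (84.83° + 83.55°) − (88.96° + 88.70° + 77.25°) = -86.53°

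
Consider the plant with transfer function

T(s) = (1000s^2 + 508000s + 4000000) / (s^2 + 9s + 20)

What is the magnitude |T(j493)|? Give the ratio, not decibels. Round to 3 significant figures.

1.42e+03

Substitute s = j493:
Numerator: 1000(j493)^2 + 508000(j493) + 4000000 = -239049000 + j250444000
Denominator: (j493)^2 + 9(j493) + 20 = -243029 + j4437
|N| = √(239049000² + 250444000²) ≈ 3.4622e+08, ∠N ≈ 133.67°
|D| = √(243029² + 4437²) ≈ 2.4307e+05, ∠D ≈ 178.95°
|T| = 3.4622e+08 / 2.4307e+05 ≈ 1424.4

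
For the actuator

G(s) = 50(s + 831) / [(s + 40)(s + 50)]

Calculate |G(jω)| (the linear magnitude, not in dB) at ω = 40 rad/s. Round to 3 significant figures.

11.5

At s = jω = j40:
zero (s+831): 831 + j40 → |·| = √(831²+40²) = √692161 ≈ 831.96, ∠ = arctan(40/831) ≈ 2.76°
pole (s+40): 40 + j40 → |·| = √(40²+40²) = √3200 ≈ 56.569, ∠ = arctan(40/40) ≈ 45.00°
pole (s+50): 50 + j40 → |·| = √(50²+40²) = √4100 ≈ 64.031, ∠ = arctan(40/50) ≈ 38.66°
|G| = 50 · 831.96 / 3622.2 ≈ 11.484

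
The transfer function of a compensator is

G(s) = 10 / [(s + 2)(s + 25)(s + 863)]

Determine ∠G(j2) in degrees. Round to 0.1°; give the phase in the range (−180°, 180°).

At s = jω = j2:
pole (s+2): 2 + j2 → |·| = √(2²+2²) = √8 ≈ 2.8284, ∠ = arctan(2/2) ≈ 45.00°
pole (s+25): 25 + j2 → |·| = √(25²+2²) = √629 ≈ 25.08, ∠ = arctan(2/25) ≈ 4.57°
pole (s+863): 863 + j2 → |·| = √(863²+2²) = √744773 ≈ 863, ∠ = arctan(2/863) ≈ 0.13°
∠G = 0.00° − 49.70° = -49.70°

-49.7°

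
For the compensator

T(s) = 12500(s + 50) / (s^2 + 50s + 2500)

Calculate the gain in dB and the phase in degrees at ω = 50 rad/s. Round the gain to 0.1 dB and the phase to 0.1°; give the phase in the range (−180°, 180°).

At s = jω = j50:
zero (s+50): 50 + j50 → |·| = √(50²+50²) = √5000 ≈ 70.711, ∠ = arctan(50/50) ≈ 45.00°
quadratic: (j50)² + 50·j50 + 2500 = 0 + j2500 → |·| ≈ 2500, ∠ ≈ 90.00°
|T| = 12500 · 70.711 / 2500 ≈ 353.56
Gain = 20 log₁₀(353.56) ≈ 50.97 dB
∠T = 45.00° − 90.00° = -45.00°

51.0 dB, -45.0°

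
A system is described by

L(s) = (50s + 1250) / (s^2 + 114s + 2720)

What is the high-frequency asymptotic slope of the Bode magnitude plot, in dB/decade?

Each pole contributes −20 dB/decade at high frequency; each zero contributes +20 dB/decade.
Net: 1 zero(s) − 2 pole(s) → -20 dB/decade.

-20 dB/decade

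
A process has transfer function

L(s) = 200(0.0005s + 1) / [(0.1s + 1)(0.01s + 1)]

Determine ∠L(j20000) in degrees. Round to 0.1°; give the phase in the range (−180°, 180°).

-95.4°

At ω = 20000 rad/s:
zero (1 + j20000·0.0005) = 1 + j10 → |·| ≈ 10.05, ∠ ≈ 84.29°
pole (1 + j20000·0.1) = 1 + j2000 → |·| ≈ 2000, ∠ ≈ 89.97°
pole (1 + j20000·0.01) = 1 + j200 → |·| ≈ 200, ∠ ≈ 89.71°
∠L = (84.29°) − (89.97° + 89.71°) = -95.39°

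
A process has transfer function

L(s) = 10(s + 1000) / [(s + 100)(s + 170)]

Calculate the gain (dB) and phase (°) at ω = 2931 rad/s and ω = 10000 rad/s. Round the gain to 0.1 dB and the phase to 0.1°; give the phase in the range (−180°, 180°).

At s = jω = j2931:
zero (s+1000): 1000 + j2931 → |·| = √(1000²+2931²) = √9590761 ≈ 3096.9, ∠ = arctan(2931/1000) ≈ 71.16°
pole (s+100): 100 + j2931 → |·| = √(100²+2931²) = √8600761 ≈ 2932.7, ∠ = arctan(2931/100) ≈ 88.05°
pole (s+170): 170 + j2931 → |·| = √(170²+2931²) = √8619661 ≈ 2935.9, ∠ = arctan(2931/170) ≈ 86.68°
|L| = 10 · 3096.9 / 8.6101e+06 ≈ 0.0035968
Gain = 20 log₁₀(0.0035968) ≈ -48.88 dB
∠L = 71.16° − 174.73° = -103.57°

At s = jω = j10000:
zero (s+1000): 1000 + j10000 → |·| = √(1000²+10000²) = √101000000 ≈ 10050, ∠ = arctan(10000/1000) ≈ 84.29°
pole (s+100): 100 + j10000 → |·| = √(100²+10000²) = √100010000 ≈ 10000, ∠ = arctan(10000/100) ≈ 89.43°
pole (s+170): 170 + j10000 → |·| = √(170²+10000²) = √100028900 ≈ 10001, ∠ = arctan(10000/170) ≈ 89.03°
|L| = 10 · 10050 / 1.0001e+08 ≈ 0.0010049
Gain = 20 log₁₀(0.0010049) ≈ -59.96 dB
∠L = 84.29° − 178.46° = -94.17°

ω = 2931: -48.9 dB, -103.6°; ω = 10000: -60.0 dB, -94.2°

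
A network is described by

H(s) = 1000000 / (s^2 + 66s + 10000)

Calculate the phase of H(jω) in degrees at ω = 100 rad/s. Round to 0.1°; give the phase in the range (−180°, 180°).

-90.0°

At s = jω = j100:
quadratic: (j100)² + 66·j100 + 10000 = 0 + j6600 → |·| ≈ 6600, ∠ ≈ 90.00°
∠H = 0.00° − 90.00° = -90.00°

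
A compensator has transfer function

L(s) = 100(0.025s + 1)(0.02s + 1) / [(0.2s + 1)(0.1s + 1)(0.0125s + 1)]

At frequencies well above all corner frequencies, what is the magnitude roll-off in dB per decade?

-20 dB/decade

Each pole contributes −20 dB/decade at high frequency; each zero contributes +20 dB/decade.
Net: 2 zero(s) − 3 pole(s) → -20 dB/decade.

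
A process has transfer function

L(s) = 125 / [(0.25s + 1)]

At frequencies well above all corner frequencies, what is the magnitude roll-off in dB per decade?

Each pole contributes −20 dB/decade at high frequency; each zero contributes +20 dB/decade.
Net: 0 zero(s) − 1 pole(s) → -20 dB/decade.

-20 dB/decade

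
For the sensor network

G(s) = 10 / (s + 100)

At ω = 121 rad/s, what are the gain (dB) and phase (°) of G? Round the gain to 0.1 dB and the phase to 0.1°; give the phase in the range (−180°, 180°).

-23.9 dB, -50.4°

At s = jω = j121:
pole (s+100): 100 + j121 → |·| = √(100²+121²) = √24641 ≈ 156.97, ∠ = arctan(121/100) ≈ 50.43°
|G| = 10 / 156.97 ≈ 0.063706
Gain = 20 log₁₀(0.063706) ≈ -23.92 dB
∠G = 0.00° − 50.43° = -50.43°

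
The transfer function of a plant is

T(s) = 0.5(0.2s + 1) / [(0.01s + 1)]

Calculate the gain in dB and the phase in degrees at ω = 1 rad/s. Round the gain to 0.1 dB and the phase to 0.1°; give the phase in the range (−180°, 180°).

-5.9 dB, 10.7°

At ω = 1 rad/s:
zero (1 + j1·0.2) = 1 + j0.2 → |·| ≈ 1.0198, ∠ ≈ 11.31°
pole (1 + j1·0.01) = 1 + j0.01 → |·| ≈ 1, ∠ ≈ 0.57°
|T| = 0.5 · 1.0198 / (1) ≈ 0.5099
Gain = 20 log₁₀(0.5099) ≈ -5.85 dB
∠T = (11.31°) − (0.57°) = 10.74°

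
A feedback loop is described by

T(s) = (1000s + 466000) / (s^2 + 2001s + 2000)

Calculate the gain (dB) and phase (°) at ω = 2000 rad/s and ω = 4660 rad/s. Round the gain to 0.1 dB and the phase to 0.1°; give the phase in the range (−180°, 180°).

Substitute s = j2000:
Numerator: 1000(j2000) + 466000 = 466000 + j2000000
Denominator: (j2000)^2 + 2001(j2000) + 2000 = -3998000 + j4002000
|N| = √(466000² + 2000000²) ≈ 2.0536e+06, ∠N ≈ 76.88°
|D| = √(3998000² + 4002000²) ≈ 5.6569e+06, ∠D ≈ 134.97°
|T| = 2.0536e+06 / 5.6569e+06 ≈ 0.36303
Gain = 20 log₁₀(0.36303) ≈ -8.80 dB
∠T = 76.88° − 134.97° = -58.09°

Substitute s = j4660:
Numerator: 1000(j4660) + 466000 = 466000 + j4660000
Denominator: (j4660)^2 + 2001(j4660) + 2000 = -21713600 + j9324660
|N| = √(466000² + 4660000²) ≈ 4.6832e+06, ∠N ≈ 84.29°
|D| = √(21713600² + 9324660²) ≈ 2.3631e+07, ∠D ≈ 156.76°
|T| = 4.6832e+06 / 2.3631e+07 ≈ 0.19818
Gain = 20 log₁₀(0.19818) ≈ -14.06 dB
∠T = 84.29° − 156.76° = -72.47°

ω = 2000: -8.8 dB, -58.1°; ω = 4660: -14.1 dB, -72.5°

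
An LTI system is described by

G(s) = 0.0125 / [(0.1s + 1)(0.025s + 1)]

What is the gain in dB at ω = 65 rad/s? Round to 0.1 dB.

At ω = 65 rad/s:
pole (1 + j65·0.1) = 1 + j6.5 → |·| ≈ 6.5765, ∠ ≈ 81.25°
pole (1 + j65·0.025) = 1 + j1.625 → |·| ≈ 1.908, ∠ ≈ 58.39°
|G| = 0.0125 · 1 / (6.5765 · 1.908) ≈ 0.00099618
Gain = 20 log₁₀(0.00099618) ≈ -60.03 dB

-60.0 dB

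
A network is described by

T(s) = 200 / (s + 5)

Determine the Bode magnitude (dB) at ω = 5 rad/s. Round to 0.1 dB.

At s = jω = j5:
pole (s+5): 5 + j5 → |·| = √(5²+5²) = √50 ≈ 7.0711, ∠ = arctan(5/5) ≈ 45.00°
|T| = 200 / 7.0711 ≈ 28.284
Gain = 20 log₁₀(28.284) ≈ 29.03 dB

29.0 dB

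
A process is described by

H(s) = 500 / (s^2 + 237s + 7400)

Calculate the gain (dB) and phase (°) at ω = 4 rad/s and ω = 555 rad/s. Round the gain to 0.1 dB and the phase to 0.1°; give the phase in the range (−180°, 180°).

ω = 4: -23.5 dB, -7.3°; ω = 555: -56.3 dB, -156.4°

Substitute s = j4:
Numerator: 500 = 500 + j0
Denominator: (j4)^2 + 237(j4) + 7400 = 7384 + j948
|N| = √(500² + 0²) ≈ 500, ∠N ≈ 0.00°
|D| = √(7384² + 948²) ≈ 7444.6, ∠D ≈ 7.32°
|H| = 500 / 7444.6 ≈ 0.067163
Gain = 20 log₁₀(0.067163) ≈ -23.46 dB
∠H = 0.00° − 7.32° = -7.32°

Substitute s = j555:
Numerator: 500 = 500 + j0
Denominator: (j555)^2 + 237(j555) + 7400 = -300625 + j131535
|N| = √(500² + 0²) ≈ 500, ∠N ≈ 0.00°
|D| = √(300625² + 131535²) ≈ 3.2814e+05, ∠D ≈ 156.37°
|H| = 500 / 3.2814e+05 ≈ 0.0015237
Gain = 20 log₁₀(0.0015237) ≈ -56.34 dB
∠H = 0.00° − 156.37° = -156.37°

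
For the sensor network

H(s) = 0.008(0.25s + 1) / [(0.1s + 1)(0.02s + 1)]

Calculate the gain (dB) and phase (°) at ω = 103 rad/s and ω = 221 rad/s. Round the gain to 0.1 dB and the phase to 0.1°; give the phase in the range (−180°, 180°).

At ω = 103 rad/s:
zero (1 + j103·0.25) = 1 + j25.75 → |·| ≈ 25.769, ∠ ≈ 87.78°
pole (1 + j103·0.1) = 1 + j10.3 → |·| ≈ 10.348, ∠ ≈ 84.45°
pole (1 + j103·0.02) = 1 + j2.06 → |·| ≈ 2.2899, ∠ ≈ 64.11°
|H| = 0.008 · 25.769 / (10.348 · 2.2899) ≈ 0.0086999
Gain = 20 log₁₀(0.0086999) ≈ -41.21 dB
∠H = (87.78°) − (84.45° + 64.11°) = -60.78°

At ω = 221 rad/s:
zero (1 + j221·0.25) = 1 + j55.25 → |·| ≈ 55.259, ∠ ≈ 88.96°
pole (1 + j221·0.1) = 1 + j22.1 → |·| ≈ 22.123, ∠ ≈ 87.41°
pole (1 + j221·0.02) = 1 + j4.42 → |·| ≈ 4.5317, ∠ ≈ 77.25°
|H| = 0.008 · 55.259 / (22.123 · 4.5317) ≈ 0.0044095
Gain = 20 log₁₀(0.0044095) ≈ -47.11 dB
∠H = (88.96°) − (87.41° + 77.25°) = -75.70°

ω = 103: -41.2 dB, -60.8°; ω = 221: -47.1 dB, -75.7°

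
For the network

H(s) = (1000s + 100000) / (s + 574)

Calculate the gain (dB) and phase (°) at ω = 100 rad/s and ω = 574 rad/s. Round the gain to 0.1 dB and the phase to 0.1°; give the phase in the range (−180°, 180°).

ω = 100: 47.7 dB, 35.1°; ω = 574: 57.1 dB, 35.1°

Substitute s = j100:
Numerator: 1000(j100) + 100000 = 100000 + j100000
Denominator: (j100) + 574 = 574 + j100
|N| = √(100000² + 100000²) ≈ 1.4142e+05, ∠N ≈ 45.00°
|D| = √(574² + 100²) ≈ 582.65, ∠D ≈ 9.88°
|H| = 1.4142e+05 / 582.65 ≈ 242.72
Gain = 20 log₁₀(242.72) ≈ 47.70 dB
∠H = 45.00° − 9.88° = 35.12°

Substitute s = j574:
Numerator: 1000(j574) + 100000 = 100000 + j574000
Denominator: (j574) + 574 = 574 + j574
|N| = √(100000² + 574000²) ≈ 5.8265e+05, ∠N ≈ 80.12°
|D| = √(574² + 574²) ≈ 811.76, ∠D ≈ 45.00°
|H| = 5.8265e+05 / 811.76 ≈ 717.76
Gain = 20 log₁₀(717.76) ≈ 57.12 dB
∠H = 80.12° − 45.00° = 35.12°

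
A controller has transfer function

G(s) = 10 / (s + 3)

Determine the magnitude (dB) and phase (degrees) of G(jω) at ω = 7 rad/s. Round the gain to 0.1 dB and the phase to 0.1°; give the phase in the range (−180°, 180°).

2.4 dB, -66.8°

Substitute s = j7:
Numerator: 10 = 10 + j0
Denominator: (j7) + 3 = 3 + j7
|N| = √(10² + 0²) ≈ 10, ∠N ≈ 0.00°
|D| = √(3² + 7²) ≈ 7.6158, ∠D ≈ 66.80°
|G| = 10 / 7.6158 ≈ 1.3131
Gain = 20 log₁₀(1.3131) ≈ 2.37 dB
∠G = 0.00° − 66.80° = -66.80°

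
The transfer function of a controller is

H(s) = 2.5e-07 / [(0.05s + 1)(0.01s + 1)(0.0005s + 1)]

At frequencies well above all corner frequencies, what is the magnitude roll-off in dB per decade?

-60 dB/decade

Each pole contributes −20 dB/decade at high frequency; each zero contributes +20 dB/decade.
Net: 0 zero(s) − 3 pole(s) → -60 dB/decade.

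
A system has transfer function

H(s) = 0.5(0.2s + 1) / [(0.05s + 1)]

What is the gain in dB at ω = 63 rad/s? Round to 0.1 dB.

At ω = 63 rad/s:
zero (1 + j63·0.2) = 1 + j12.6 → |·| ≈ 12.64, ∠ ≈ 85.46°
pole (1 + j63·0.05) = 1 + j3.15 → |·| ≈ 3.3049, ∠ ≈ 72.39°
|H| = 0.5 · 12.64 / (3.3049) ≈ 1.9123
Gain = 20 log₁₀(1.9123) ≈ 5.63 dB

5.6 dB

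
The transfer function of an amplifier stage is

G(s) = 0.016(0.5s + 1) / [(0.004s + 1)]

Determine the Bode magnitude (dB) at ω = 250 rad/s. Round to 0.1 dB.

At ω = 250 rad/s:
zero (1 + j250·0.5) = 1 + j125 → |·| ≈ 125, ∠ ≈ 89.54°
pole (1 + j250·0.004) = 1 + j1 → |·| ≈ 1.4142, ∠ ≈ 45.00°
|G| = 0.016 · 125 / (1.4142) ≈ 1.4142
Gain = 20 log₁₀(1.4142) ≈ 3.01 dB

3.0 dB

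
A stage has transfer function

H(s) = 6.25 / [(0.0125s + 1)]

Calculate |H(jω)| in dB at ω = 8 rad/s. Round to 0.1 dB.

At ω = 8 rad/s:
pole (1 + j8·0.0125) = 1 + j0.1 → |·| ≈ 1.005, ∠ ≈ 5.71°
|H| = 6.25 · 1 / (1.005) ≈ 6.2189
Gain = 20 log₁₀(6.2189) ≈ 15.87 dB

15.9 dB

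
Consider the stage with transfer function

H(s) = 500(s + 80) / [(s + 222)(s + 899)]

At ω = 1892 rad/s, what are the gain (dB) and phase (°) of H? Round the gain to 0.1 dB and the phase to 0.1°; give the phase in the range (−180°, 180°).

At s = jω = j1892:
zero (s+80): 80 + j1892 → |·| = √(80²+1892²) = √3586064 ≈ 1893.7, ∠ = arctan(1892/80) ≈ 87.58°
pole (s+222): 222 + j1892 → |·| = √(222²+1892²) = √3628948 ≈ 1905, ∠ = arctan(1892/222) ≈ 83.31°
pole (s+899): 899 + j1892 → |·| = √(899²+1892²) = √4387865 ≈ 2094.7, ∠ = arctan(1892/899) ≈ 64.58°
|H| = 500 · 1893.7 / 3.9904e+06 ≈ 0.23728
Gain = 20 log₁₀(0.23728) ≈ -12.49 dB
∠H = 87.58° − 147.89° = -60.31°

-12.5 dB, -60.3°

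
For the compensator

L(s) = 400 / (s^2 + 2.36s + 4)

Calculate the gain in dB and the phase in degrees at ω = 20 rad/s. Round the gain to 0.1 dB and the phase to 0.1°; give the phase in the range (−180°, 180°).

0.0 dB, -173.2°

At s = jω = j20:
quadratic: (j20)² + 2.36·j20 + 4 = -396 + j47.2 → |·| ≈ 398.8, ∠ ≈ 173.20°
|L| = 400 / 398.8 ≈ 1.003
Gain = 20 log₁₀(1.003) ≈ 0.03 dB
∠L = 0.00° − 173.20° = -173.20°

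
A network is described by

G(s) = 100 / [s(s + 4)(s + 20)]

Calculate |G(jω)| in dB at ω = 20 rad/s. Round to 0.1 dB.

-41.2 dB

At s = jω = j20:
pole (s+4): 4 + j20 → |·| = √(4²+20²) = √416 ≈ 20.396, ∠ = arctan(20/4) ≈ 78.69°
pole (s+20): 20 + j20 → |·| = √(20²+20²) = √800 ≈ 28.284, ∠ = arctan(20/20) ≈ 45.00°
pole at origin: |s| = 20, ∠ = 90.00° (in denominator)
|G| = 100 / 11538 ≈ 0.008667
Gain = 20 log₁₀(0.008667) ≈ -41.24 dB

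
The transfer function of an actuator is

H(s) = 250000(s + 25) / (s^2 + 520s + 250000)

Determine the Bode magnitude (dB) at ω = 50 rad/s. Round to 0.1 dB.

35.0 dB

At s = jω = j50:
zero (s+25): 25 + j50 → |·| = √(25²+50²) = √3125 ≈ 55.902, ∠ = arctan(50/25) ≈ 63.43°
quadratic: (j50)² + 520·j50 + 250000 = 247500 + j26000 → |·| ≈ 2.4886e+05, ∠ ≈ 6.00°
|H| = 250000 · 55.902 / 2.4886e+05 ≈ 56.158
Gain = 20 log₁₀(56.158) ≈ 34.99 dB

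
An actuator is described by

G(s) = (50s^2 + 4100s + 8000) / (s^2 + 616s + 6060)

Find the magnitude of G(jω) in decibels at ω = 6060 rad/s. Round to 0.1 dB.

Substitute s = j6060:
Numerator: 50(j6060)^2 + 4100(j6060) + 8000 = -1836172000 + j24846000
Denominator: (j6060)^2 + 616(j6060) + 6060 = -36717540 + j3732960
|N| = √(1836172000² + 24846000²) ≈ 1.8363e+09, ∠N ≈ 179.22°
|D| = √(36717540² + 3732960²) ≈ 3.6907e+07, ∠D ≈ 174.19°
|G| = 1.8363e+09 / 3.6907e+07 ≈ 49.755
Gain = 20 log₁₀(49.755) ≈ 33.94 dB

33.9 dB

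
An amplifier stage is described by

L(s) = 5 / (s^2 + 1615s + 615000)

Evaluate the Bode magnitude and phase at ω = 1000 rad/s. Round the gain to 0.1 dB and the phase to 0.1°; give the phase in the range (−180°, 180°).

-110.4 dB, -103.4°

Substitute s = j1000:
Numerator: 5 = 5 + j0
Denominator: (j1000)^2 + 1615(j1000) + 615000 = -385000 + j1615000
|N| = √(5² + 0²) ≈ 5, ∠N ≈ 0.00°
|D| = √(385000² + 1615000²) ≈ 1.6603e+06, ∠D ≈ 103.41°
|L| = 5 / 1.6603e+06 ≈ 3.0115e-06
Gain = 20 log₁₀(3.0115e-06) ≈ -110.42 dB
∠L = 0.00° − 103.41° = -103.41°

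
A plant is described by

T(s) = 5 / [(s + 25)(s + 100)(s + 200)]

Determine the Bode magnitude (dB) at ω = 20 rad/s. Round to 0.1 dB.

At s = jω = j20:
pole (s+25): 25 + j20 → |·| = √(25²+20²) = √1025 ≈ 32.016, ∠ = arctan(20/25) ≈ 38.66°
pole (s+100): 100 + j20 → |·| = √(100²+20²) = √10400 ≈ 101.98, ∠ = arctan(20/100) ≈ 11.31°
pole (s+200): 200 + j20 → |·| = √(200²+20²) = √40400 ≈ 201, ∠ = arctan(20/200) ≈ 5.71°
|T| = 5 / 6.5626e+05 ≈ 7.6189e-06
Gain = 20 log₁₀(7.6189e-06) ≈ -102.36 dB

-102.4 dB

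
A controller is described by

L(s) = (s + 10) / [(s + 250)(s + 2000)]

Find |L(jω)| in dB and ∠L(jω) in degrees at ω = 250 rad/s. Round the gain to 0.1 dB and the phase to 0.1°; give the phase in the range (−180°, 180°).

At s = jω = j250:
zero (s+10): 10 + j250 → |·| = √(10²+250²) = √62600 ≈ 250.2, ∠ = arctan(250/10) ≈ 87.71°
pole (s+250): 250 + j250 → |·| = √(250²+250²) = √125000 ≈ 353.55, ∠ = arctan(250/250) ≈ 45.00°
pole (s+2000): 2000 + j250 → |·| = √(2000²+250²) = √4062500 ≈ 2015.6, ∠ = arctan(250/2000) ≈ 7.13°
|L| = 1 · 250.2 / 7.1262e+05 ≈ 0.0003511
Gain = 20 log₁₀(0.0003511) ≈ -69.09 dB
∠L = 87.71° − 52.13° = 35.58°

-69.1 dB, 35.6°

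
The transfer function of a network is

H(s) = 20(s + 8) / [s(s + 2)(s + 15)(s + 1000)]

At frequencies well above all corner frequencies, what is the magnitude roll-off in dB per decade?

Each pole contributes −20 dB/decade at high frequency; each zero contributes +20 dB/decade.
Net: 1 zero(s) − 4 pole(s) → -60 dB/decade.

-60 dB/decade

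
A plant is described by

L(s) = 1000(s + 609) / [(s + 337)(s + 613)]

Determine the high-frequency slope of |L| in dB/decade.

-20 dB/decade

Each pole contributes −20 dB/decade at high frequency; each zero contributes +20 dB/decade.
Net: 1 zero(s) − 2 pole(s) → -20 dB/decade.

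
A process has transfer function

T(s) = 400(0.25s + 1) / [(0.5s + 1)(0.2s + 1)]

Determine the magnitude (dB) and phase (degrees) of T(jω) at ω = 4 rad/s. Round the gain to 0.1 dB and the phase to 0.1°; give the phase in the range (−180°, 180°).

At ω = 4 rad/s:
zero (1 + j4·0.25) = 1 + j1 → |·| ≈ 1.4142, ∠ ≈ 45.00°
pole (1 + j4·0.5) = 1 + j2 → |·| ≈ 2.2361, ∠ ≈ 63.43°
pole (1 + j4·0.2) = 1 + j0.8 → |·| ≈ 1.2806, ∠ ≈ 38.66°
|T| = 400 · 1.4142 / (2.2361 · 1.2806) ≈ 197.55
Gain = 20 log₁₀(197.55) ≈ 45.91 dB
∠T = (45.00°) − (63.43° + 38.66°) = -57.09°

45.9 dB, -57.1°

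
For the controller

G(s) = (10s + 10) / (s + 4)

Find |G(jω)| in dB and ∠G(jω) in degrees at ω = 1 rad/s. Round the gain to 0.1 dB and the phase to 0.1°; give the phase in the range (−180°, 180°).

Substitute s = j1:
Numerator: 10(j1) + 10 = 10 + j10
Denominator: (j1) + 4 = 4 + j1
|N| = √(10² + 10²) ≈ 14.142, ∠N ≈ 45.00°
|D| = √(4² + 1²) ≈ 4.1231, ∠D ≈ 14.04°
|G| = 14.142 / 4.1231 ≈ 3.4299
Gain = 20 log₁₀(3.4299) ≈ 10.71 dB
∠G = 45.00° − 14.04° = 30.96°

10.7 dB, 31.0°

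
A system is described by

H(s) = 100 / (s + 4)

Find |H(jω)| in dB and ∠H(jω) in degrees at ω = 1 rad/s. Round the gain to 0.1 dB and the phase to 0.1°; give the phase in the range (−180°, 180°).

27.7 dB, -14.0°

Substitute s = j1:
Numerator: 100 = 100 + j0
Denominator: (j1) + 4 = 4 + j1
|N| = √(100² + 0²) ≈ 100, ∠N ≈ 0.00°
|D| = √(4² + 1²) ≈ 4.1231, ∠D ≈ 14.04°
|H| = 100 / 4.1231 ≈ 24.254
Gain = 20 log₁₀(24.254) ≈ 27.70 dB
∠H = 0.00° − 14.04° = -14.04°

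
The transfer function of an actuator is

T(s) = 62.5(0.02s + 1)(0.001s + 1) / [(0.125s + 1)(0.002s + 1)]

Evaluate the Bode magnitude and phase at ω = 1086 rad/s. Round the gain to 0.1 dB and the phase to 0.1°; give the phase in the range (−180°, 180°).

At ω = 1086 rad/s:
zero (1 + j1086·0.02) = 1 + j21.72 → |·| ≈ 21.743, ∠ ≈ 87.36°
zero (1 + j1086·0.001) = 1 + j1.086 → |·| ≈ 1.4763, ∠ ≈ 47.36°
pole (1 + j1086·0.125) = 1 + j135.75 → |·| ≈ 135.75, ∠ ≈ 89.58°
pole (1 + j1086·0.002) = 1 + j2.172 → |·| ≈ 2.3911, ∠ ≈ 65.28°
|T| = 62.5 · 21.743 · 1.4763 / (135.75 · 2.3911) ≈ 6.1807
Gain = 20 log₁₀(6.1807) ≈ 15.82 dB
∠T = (87.36° + 47.36°) − (89.58° + 65.28°) = -20.14°

15.8 dB, -20.1°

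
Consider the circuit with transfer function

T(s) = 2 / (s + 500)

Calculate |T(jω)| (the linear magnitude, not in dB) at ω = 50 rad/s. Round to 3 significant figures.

0.00398

Substitute s = j50:
Numerator: 2 = 2 + j0
Denominator: (j50) + 500 = 500 + j50
|N| = √(2² + 0²) ≈ 2, ∠N ≈ 0.00°
|D| = √(500² + 50²) ≈ 502.49, ∠D ≈ 5.71°
|T| = 2 / 502.49 ≈ 0.0039802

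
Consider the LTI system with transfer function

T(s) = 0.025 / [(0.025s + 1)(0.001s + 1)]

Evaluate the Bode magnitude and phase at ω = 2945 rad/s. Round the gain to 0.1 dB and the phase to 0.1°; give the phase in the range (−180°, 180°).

At ω = 2945 rad/s:
pole (1 + j2945·0.025) = 1 + j73.625 → |·| ≈ 73.632, ∠ ≈ 89.22°
pole (1 + j2945·0.001) = 1 + j2.945 → |·| ≈ 3.1101, ∠ ≈ 71.24°
|T| = 0.025 · 1 / (73.632 · 3.1101) ≈ 0.00010917
Gain = 20 log₁₀(0.00010917) ≈ -79.24 dB
∠T = (0°) − (89.22° + 71.24°) = -160.46°

-79.2 dB, -160.5°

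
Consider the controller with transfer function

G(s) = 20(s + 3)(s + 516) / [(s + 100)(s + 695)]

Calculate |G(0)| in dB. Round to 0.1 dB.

-7.0 dB

G(0) = 20·3·516 / (100·695) ≈ 0.44547
20 log₁₀(0.44547) ≈ -7.02 dB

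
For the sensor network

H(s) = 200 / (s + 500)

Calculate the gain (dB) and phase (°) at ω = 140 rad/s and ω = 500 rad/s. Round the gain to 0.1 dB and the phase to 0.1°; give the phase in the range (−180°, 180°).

ω = 140: -8.3 dB, -15.6°; ω = 500: -11.0 dB, -45.0°

At s = jω = j140:
pole (s+500): 500 + j140 → |·| = √(500²+140²) = √269600 ≈ 519.23, ∠ = arctan(140/500) ≈ 15.64°
|H| = 200 / 519.23 ≈ 0.38519
Gain = 20 log₁₀(0.38519) ≈ -8.29 dB
∠H = 0.00° − 15.64° = -15.64°

At s = jω = j500:
pole (s+500): 500 + j500 → |·| = √(500²+500²) = √500000 ≈ 707.11, ∠ = arctan(500/500) ≈ 45.00°
|H| = 200 / 707.11 ≈ 0.28284
Gain = 20 log₁₀(0.28284) ≈ -10.97 dB
∠H = 0.00° − 45.00° = -45.00°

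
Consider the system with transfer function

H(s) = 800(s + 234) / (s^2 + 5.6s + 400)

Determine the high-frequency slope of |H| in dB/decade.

-20 dB/decade

Each pole contributes −20 dB/decade at high frequency; each zero contributes +20 dB/decade.
Net: 1 zero(s) − 2 pole(s) → -20 dB/decade.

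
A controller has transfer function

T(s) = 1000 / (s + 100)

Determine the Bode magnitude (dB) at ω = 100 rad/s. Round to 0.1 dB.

17.0 dB

Substitute s = j100:
Numerator: 1000 = 1000 + j0
Denominator: (j100) + 100 = 100 + j100
|N| = √(1000² + 0²) ≈ 1000, ∠N ≈ 0.00°
|D| = √(100² + 100²) ≈ 141.42, ∠D ≈ 45.00°
|T| = 1000 / 141.42 ≈ 7.0711
Gain = 20 log₁₀(7.0711) ≈ 16.99 dB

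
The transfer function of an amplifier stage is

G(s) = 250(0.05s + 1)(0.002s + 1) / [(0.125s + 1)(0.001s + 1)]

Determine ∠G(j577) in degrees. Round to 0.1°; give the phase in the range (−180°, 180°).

At ω = 577 rad/s:
zero (1 + j577·0.05) = 1 + j28.85 → |·| ≈ 28.867, ∠ ≈ 88.01°
zero (1 + j577·0.002) = 1 + j1.154 → |·| ≈ 1.527, ∠ ≈ 49.09°
pole (1 + j577·0.125) = 1 + j72.125 → |·| ≈ 72.132, ∠ ≈ 89.21°
pole (1 + j577·0.001) = 1 + j0.577 → |·| ≈ 1.1545, ∠ ≈ 29.98°
∠G = (88.01° + 49.09°) − (89.21° + 29.98°) = 17.91°

17.9°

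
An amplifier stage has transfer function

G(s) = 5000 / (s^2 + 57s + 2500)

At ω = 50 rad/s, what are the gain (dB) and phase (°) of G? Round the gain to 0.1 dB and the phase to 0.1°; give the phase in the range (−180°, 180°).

At s = jω = j50:
quadratic: (j50)² + 57·j50 + 2500 = 0 + j2850 → |·| ≈ 2850, ∠ ≈ 90.00°
|G| = 5000 / 2850 ≈ 1.7544
Gain = 20 log₁₀(1.7544) ≈ 4.88 dB
∠G = 0.00° − 90.00° = -90.00°

4.9 dB, -90.0°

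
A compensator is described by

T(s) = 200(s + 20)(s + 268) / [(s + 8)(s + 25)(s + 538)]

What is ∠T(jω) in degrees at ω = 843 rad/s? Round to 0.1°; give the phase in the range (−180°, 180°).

-74.2°

At s = jω = j843:
zero (s+20): 20 + j843 → |·| = √(20²+843²) = √711049 ≈ 843.24, ∠ = arctan(843/20) ≈ 88.64°
zero (s+268): 268 + j843 → |·| = √(268²+843²) = √782473 ≈ 884.58, ∠ = arctan(843/268) ≈ 72.36°
pole (s+8): 8 + j843 → |·| = √(8²+843²) = √710713 ≈ 843.04, ∠ = arctan(843/8) ≈ 89.46°
pole (s+25): 25 + j843 → |·| = √(25²+843²) = √711274 ≈ 843.37, ∠ = arctan(843/25) ≈ 88.30°
pole (s+538): 538 + j843 → |·| = √(538²+843²) = √1000093 ≈ 1000, ∠ = arctan(843/538) ≈ 57.45°
∠T = 161.00° − 235.21° = -74.21°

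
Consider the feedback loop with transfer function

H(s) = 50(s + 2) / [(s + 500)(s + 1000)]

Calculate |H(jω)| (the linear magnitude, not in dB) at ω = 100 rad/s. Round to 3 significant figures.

0.00976

At s = jω = j100:
zero (s+2): 2 + j100 → |·| = √(2²+100²) = √10004 ≈ 100.02, ∠ = arctan(100/2) ≈ 88.85°
pole (s+500): 500 + j100 → |·| = √(500²+100²) = √260000 ≈ 509.9, ∠ = arctan(100/500) ≈ 11.31°
pole (s+1000): 1000 + j100 → |·| = √(1000²+100²) = √1010000 ≈ 1005, ∠ = arctan(100/1000) ≈ 5.71°
|H| = 50 · 100.02 / 5.1245e+05 ≈ 0.009759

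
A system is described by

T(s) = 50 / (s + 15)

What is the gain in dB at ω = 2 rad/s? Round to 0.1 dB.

Substitute s = j2:
Numerator: 50 = 50 + j0
Denominator: (j2) + 15 = 15 + j2
|N| = √(50² + 0²) ≈ 50, ∠N ≈ 0.00°
|D| = √(15² + 2²) ≈ 15.133, ∠D ≈ 7.59°
|T| = 50 / 15.133 ≈ 3.304
Gain = 20 log₁₀(3.304) ≈ 10.38 dB

10.4 dB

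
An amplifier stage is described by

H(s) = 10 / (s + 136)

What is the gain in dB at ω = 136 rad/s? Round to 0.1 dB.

Substitute s = j136:
Numerator: 10 = 10 + j0
Denominator: (j136) + 136 = 136 + j136
|N| = √(10² + 0²) ≈ 10, ∠N ≈ 0.00°
|D| = √(136² + 136²) ≈ 192.33, ∠D ≈ 45.00°
|H| = 10 / 192.33 ≈ 0.051994
Gain = 20 log₁₀(0.051994) ≈ -25.68 dB

-25.7 dB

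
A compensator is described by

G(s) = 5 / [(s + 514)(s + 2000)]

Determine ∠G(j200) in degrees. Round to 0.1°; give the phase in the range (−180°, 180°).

At s = jω = j200:
pole (s+514): 514 + j200 → |·| = √(514²+200²) = √304196 ≈ 551.54, ∠ = arctan(200/514) ≈ 21.26°
pole (s+2000): 2000 + j200 → |·| = √(2000²+200²) = √4040000 ≈ 2010, ∠ = arctan(200/2000) ≈ 5.71°
∠G = 0.00° − 26.97° = -26.97°

-27.0°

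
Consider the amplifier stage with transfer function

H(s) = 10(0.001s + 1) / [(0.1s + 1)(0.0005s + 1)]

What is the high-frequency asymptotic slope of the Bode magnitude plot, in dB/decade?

-20 dB/decade

Each pole contributes −20 dB/decade at high frequency; each zero contributes +20 dB/decade.
Net: 1 zero(s) − 2 pole(s) → -20 dB/decade.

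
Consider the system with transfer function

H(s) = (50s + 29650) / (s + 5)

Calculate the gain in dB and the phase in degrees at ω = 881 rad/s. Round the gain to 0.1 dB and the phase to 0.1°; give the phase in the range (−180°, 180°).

Substitute s = j881:
Numerator: 50(j881) + 29650 = 29650 + j44050
Denominator: (j881) + 5 = 5 + j881
|N| = √(29650² + 44050²) ≈ 53099, ∠N ≈ 56.06°
|D| = √(5² + 881²) ≈ 881.01, ∠D ≈ 89.67°
|H| = 53099 / 881.01 ≈ 60.271
Gain = 20 log₁₀(60.271) ≈ 35.60 dB
∠H = 56.06° − 89.67° = -33.61°

35.6 dB, -33.6°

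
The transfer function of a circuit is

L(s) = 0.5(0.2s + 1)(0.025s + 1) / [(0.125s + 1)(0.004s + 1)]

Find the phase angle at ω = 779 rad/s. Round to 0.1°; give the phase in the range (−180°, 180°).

15.1°

At ω = 779 rad/s:
zero (1 + j779·0.2) = 1 + j155.8 → |·| ≈ 155.8, ∠ ≈ 89.63°
zero (1 + j779·0.025) = 1 + j19.475 → |·| ≈ 19.501, ∠ ≈ 87.06°
pole (1 + j779·0.125) = 1 + j97.375 → |·| ≈ 97.38, ∠ ≈ 89.41°
pole (1 + j779·0.004) = 1 + j3.116 → |·| ≈ 3.2725, ∠ ≈ 72.21°
∠L = (89.63° + 87.06°) − (89.41° + 72.21°) = 15.07°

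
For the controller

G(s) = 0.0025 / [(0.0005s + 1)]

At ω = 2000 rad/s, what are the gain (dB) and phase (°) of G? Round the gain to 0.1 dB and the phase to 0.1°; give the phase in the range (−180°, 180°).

At ω = 2000 rad/s:
pole (1 + j2000·0.0005) = 1 + j1 → |·| ≈ 1.4142, ∠ ≈ 45.00°
|G| = 0.0025 · 1 / (1.4142) ≈ 0.0017678
Gain = 20 log₁₀(0.0017678) ≈ -55.05 dB
∠G = (0°) − (45.00°) = -45.00°

-55.1 dB, -45.0°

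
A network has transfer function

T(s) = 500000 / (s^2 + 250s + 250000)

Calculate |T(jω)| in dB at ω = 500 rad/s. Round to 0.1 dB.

12.0 dB

At s = jω = j500:
quadratic: (j500)² + 250·j500 + 250000 = 0 + j125000 → |·| ≈ 1.25e+05, ∠ ≈ 90.00°
|T| = 500000 / 1.25e+05 ≈ 4
Gain = 20 log₁₀(4) ≈ 12.04 dB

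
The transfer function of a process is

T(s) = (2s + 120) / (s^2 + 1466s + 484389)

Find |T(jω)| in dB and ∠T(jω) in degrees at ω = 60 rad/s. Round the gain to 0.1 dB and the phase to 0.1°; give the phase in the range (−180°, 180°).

-69.2 dB, 34.6°

Substitute s = j60:
Numerator: 2(j60) + 120 = 120 + j120
Denominator: (j60)^2 + 1466(j60) + 484389 = 480789 + j87960
|N| = √(120² + 120²) ≈ 169.71, ∠N ≈ 45.00°
|D| = √(480789² + 87960²) ≈ 4.8877e+05, ∠D ≈ 10.37°
|T| = 169.71 / 4.8877e+05 ≈ 0.00034722
Gain = 20 log₁₀(0.00034722) ≈ -69.19 dB
∠T = 45.00° − 10.37° = 34.63°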